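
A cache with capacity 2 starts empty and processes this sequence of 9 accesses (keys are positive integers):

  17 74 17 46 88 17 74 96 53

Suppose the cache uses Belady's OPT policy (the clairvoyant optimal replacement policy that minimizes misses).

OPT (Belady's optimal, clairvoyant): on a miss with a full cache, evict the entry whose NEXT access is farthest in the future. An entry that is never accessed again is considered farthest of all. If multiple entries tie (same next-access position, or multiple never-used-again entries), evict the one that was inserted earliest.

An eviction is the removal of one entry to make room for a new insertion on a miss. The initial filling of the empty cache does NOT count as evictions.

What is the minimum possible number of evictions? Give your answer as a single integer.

OPT (Belady) simulation (capacity=2):
  1. access 17: MISS. Cache: [17]
  2. access 74: MISS. Cache: [17 74]
  3. access 17: HIT. Next use of 17: step 6. Cache: [17 74]
  4. access 46: MISS, evict 74 (next use: step 7). Cache: [17 46]
  5. access 88: MISS, evict 46 (next use: never). Cache: [17 88]
  6. access 17: HIT. Next use of 17: never. Cache: [17 88]
  7. access 74: MISS, evict 17 (next use: never). Cache: [88 74]
  8. access 96: MISS, evict 88 (next use: never). Cache: [74 96]
  9. access 53: MISS, evict 74 (next use: never). Cache: [96 53]
Total: 2 hits, 7 misses, 5 evictions

Answer: 5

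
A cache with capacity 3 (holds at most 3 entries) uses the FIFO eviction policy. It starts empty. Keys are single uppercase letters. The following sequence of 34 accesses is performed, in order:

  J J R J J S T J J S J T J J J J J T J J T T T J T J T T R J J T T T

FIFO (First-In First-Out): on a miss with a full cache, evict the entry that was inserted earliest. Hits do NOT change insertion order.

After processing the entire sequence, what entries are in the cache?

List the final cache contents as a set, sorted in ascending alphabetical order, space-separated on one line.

FIFO simulation (capacity=3):
  1. access J: MISS. Cache (old->new): [J]
  2. access J: HIT. Cache (old->new): [J]
  3. access R: MISS. Cache (old->new): [J R]
  4. access J: HIT. Cache (old->new): [J R]
  5. access J: HIT. Cache (old->new): [J R]
  6. access S: MISS. Cache (old->new): [J R S]
  7. access T: MISS, evict J. Cache (old->new): [R S T]
  8. access J: MISS, evict R. Cache (old->new): [S T J]
  9. access J: HIT. Cache (old->new): [S T J]
  10. access S: HIT. Cache (old->new): [S T J]
  11. access J: HIT. Cache (old->new): [S T J]
  12. access T: HIT. Cache (old->new): [S T J]
  13. access J: HIT. Cache (old->new): [S T J]
  14. access J: HIT. Cache (old->new): [S T J]
  15. access J: HIT. Cache (old->new): [S T J]
  16. access J: HIT. Cache (old->new): [S T J]
  17. access J: HIT. Cache (old->new): [S T J]
  18. access T: HIT. Cache (old->new): [S T J]
  19. access J: HIT. Cache (old->new): [S T J]
  20. access J: HIT. Cache (old->new): [S T J]
  21. access T: HIT. Cache (old->new): [S T J]
  22. access T: HIT. Cache (old->new): [S T J]
  23. access T: HIT. Cache (old->new): [S T J]
  24. access J: HIT. Cache (old->new): [S T J]
  25. access T: HIT. Cache (old->new): [S T J]
  26. access J: HIT. Cache (old->new): [S T J]
  27. access T: HIT. Cache (old->new): [S T J]
  28. access T: HIT. Cache (old->new): [S T J]
  29. access R: MISS, evict S. Cache (old->new): [T J R]
  30. access J: HIT. Cache (old->new): [T J R]
  31. access J: HIT. Cache (old->new): [T J R]
  32. access T: HIT. Cache (old->new): [T J R]
  33. access T: HIT. Cache (old->new): [T J R]
  34. access T: HIT. Cache (old->new): [T J R]
Total: 28 hits, 6 misses, 3 evictions

Answer: J R T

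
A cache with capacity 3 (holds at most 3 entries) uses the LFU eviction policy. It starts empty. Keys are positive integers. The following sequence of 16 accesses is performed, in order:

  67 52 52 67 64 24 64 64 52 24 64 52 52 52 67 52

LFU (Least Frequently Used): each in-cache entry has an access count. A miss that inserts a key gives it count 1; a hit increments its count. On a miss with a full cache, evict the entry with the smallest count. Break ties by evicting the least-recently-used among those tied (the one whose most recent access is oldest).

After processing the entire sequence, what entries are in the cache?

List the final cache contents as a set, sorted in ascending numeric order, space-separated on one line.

Answer: 52 64 67

Derivation:
LFU simulation (capacity=3):
  1. access 67: MISS. Cache: [67(c=1)]
  2. access 52: MISS. Cache: [67(c=1) 52(c=1)]
  3. access 52: HIT, count now 2. Cache: [67(c=1) 52(c=2)]
  4. access 67: HIT, count now 2. Cache: [52(c=2) 67(c=2)]
  5. access 64: MISS. Cache: [64(c=1) 52(c=2) 67(c=2)]
  6. access 24: MISS, evict 64(c=1). Cache: [24(c=1) 52(c=2) 67(c=2)]
  7. access 64: MISS, evict 24(c=1). Cache: [64(c=1) 52(c=2) 67(c=2)]
  8. access 64: HIT, count now 2. Cache: [52(c=2) 67(c=2) 64(c=2)]
  9. access 52: HIT, count now 3. Cache: [67(c=2) 64(c=2) 52(c=3)]
  10. access 24: MISS, evict 67(c=2). Cache: [24(c=1) 64(c=2) 52(c=3)]
  11. access 64: HIT, count now 3. Cache: [24(c=1) 52(c=3) 64(c=3)]
  12. access 52: HIT, count now 4. Cache: [24(c=1) 64(c=3) 52(c=4)]
  13. access 52: HIT, count now 5. Cache: [24(c=1) 64(c=3) 52(c=5)]
  14. access 52: HIT, count now 6. Cache: [24(c=1) 64(c=3) 52(c=6)]
  15. access 67: MISS, evict 24(c=1). Cache: [67(c=1) 64(c=3) 52(c=6)]
  16. access 52: HIT, count now 7. Cache: [67(c=1) 64(c=3) 52(c=7)]
Total: 9 hits, 7 misses, 4 evictions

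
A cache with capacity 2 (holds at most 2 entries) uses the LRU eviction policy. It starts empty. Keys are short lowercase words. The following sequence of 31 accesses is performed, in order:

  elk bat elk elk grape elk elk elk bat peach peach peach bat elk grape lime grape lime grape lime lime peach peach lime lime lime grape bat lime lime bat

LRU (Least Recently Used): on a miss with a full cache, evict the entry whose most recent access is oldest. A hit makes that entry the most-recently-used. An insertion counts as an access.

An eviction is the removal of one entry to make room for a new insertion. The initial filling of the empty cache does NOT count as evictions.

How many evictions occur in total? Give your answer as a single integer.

LRU simulation (capacity=2):
  1. access elk: MISS. Cache (LRU->MRU): [elk]
  2. access bat: MISS. Cache (LRU->MRU): [elk bat]
  3. access elk: HIT. Cache (LRU->MRU): [bat elk]
  4. access elk: HIT. Cache (LRU->MRU): [bat elk]
  5. access grape: MISS, evict bat. Cache (LRU->MRU): [elk grape]
  6. access elk: HIT. Cache (LRU->MRU): [grape elk]
  7. access elk: HIT. Cache (LRU->MRU): [grape elk]
  8. access elk: HIT. Cache (LRU->MRU): [grape elk]
  9. access bat: MISS, evict grape. Cache (LRU->MRU): [elk bat]
  10. access peach: MISS, evict elk. Cache (LRU->MRU): [bat peach]
  11. access peach: HIT. Cache (LRU->MRU): [bat peach]
  12. access peach: HIT. Cache (LRU->MRU): [bat peach]
  13. access bat: HIT. Cache (LRU->MRU): [peach bat]
  14. access elk: MISS, evict peach. Cache (LRU->MRU): [bat elk]
  15. access grape: MISS, evict bat. Cache (LRU->MRU): [elk grape]
  16. access lime: MISS, evict elk. Cache (LRU->MRU): [grape lime]
  17. access grape: HIT. Cache (LRU->MRU): [lime grape]
  18. access lime: HIT. Cache (LRU->MRU): [grape lime]
  19. access grape: HIT. Cache (LRU->MRU): [lime grape]
  20. access lime: HIT. Cache (LRU->MRU): [grape lime]
  21. access lime: HIT. Cache (LRU->MRU): [grape lime]
  22. access peach: MISS, evict grape. Cache (LRU->MRU): [lime peach]
  23. access peach: HIT. Cache (LRU->MRU): [lime peach]
  24. access lime: HIT. Cache (LRU->MRU): [peach lime]
  25. access lime: HIT. Cache (LRU->MRU): [peach lime]
  26. access lime: HIT. Cache (LRU->MRU): [peach lime]
  27. access grape: MISS, evict peach. Cache (LRU->MRU): [lime grape]
  28. access bat: MISS, evict lime. Cache (LRU->MRU): [grape bat]
  29. access lime: MISS, evict grape. Cache (LRU->MRU): [bat lime]
  30. access lime: HIT. Cache (LRU->MRU): [bat lime]
  31. access bat: HIT. Cache (LRU->MRU): [lime bat]
Total: 19 hits, 12 misses, 10 evictions

Answer: 10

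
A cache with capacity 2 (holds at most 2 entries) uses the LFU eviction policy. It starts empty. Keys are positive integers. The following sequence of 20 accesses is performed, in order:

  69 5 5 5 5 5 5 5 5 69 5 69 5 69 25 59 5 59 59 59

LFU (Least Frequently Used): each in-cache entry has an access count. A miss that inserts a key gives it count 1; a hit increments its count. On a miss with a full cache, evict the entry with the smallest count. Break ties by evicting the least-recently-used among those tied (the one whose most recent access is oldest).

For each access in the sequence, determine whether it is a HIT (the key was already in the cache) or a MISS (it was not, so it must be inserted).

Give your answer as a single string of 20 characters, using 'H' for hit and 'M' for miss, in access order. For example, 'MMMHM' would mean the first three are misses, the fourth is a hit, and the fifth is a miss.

LFU simulation (capacity=2):
  1. access 69: MISS. Cache: [69(c=1)]
  2. access 5: MISS. Cache: [69(c=1) 5(c=1)]
  3. access 5: HIT, count now 2. Cache: [69(c=1) 5(c=2)]
  4. access 5: HIT, count now 3. Cache: [69(c=1) 5(c=3)]
  5. access 5: HIT, count now 4. Cache: [69(c=1) 5(c=4)]
  6. access 5: HIT, count now 5. Cache: [69(c=1) 5(c=5)]
  7. access 5: HIT, count now 6. Cache: [69(c=1) 5(c=6)]
  8. access 5: HIT, count now 7. Cache: [69(c=1) 5(c=7)]
  9. access 5: HIT, count now 8. Cache: [69(c=1) 5(c=8)]
  10. access 69: HIT, count now 2. Cache: [69(c=2) 5(c=8)]
  11. access 5: HIT, count now 9. Cache: [69(c=2) 5(c=9)]
  12. access 69: HIT, count now 3. Cache: [69(c=3) 5(c=9)]
  13. access 5: HIT, count now 10. Cache: [69(c=3) 5(c=10)]
  14. access 69: HIT, count now 4. Cache: [69(c=4) 5(c=10)]
  15. access 25: MISS, evict 69(c=4). Cache: [25(c=1) 5(c=10)]
  16. access 59: MISS, evict 25(c=1). Cache: [59(c=1) 5(c=10)]
  17. access 5: HIT, count now 11. Cache: [59(c=1) 5(c=11)]
  18. access 59: HIT, count now 2. Cache: [59(c=2) 5(c=11)]
  19. access 59: HIT, count now 3. Cache: [59(c=3) 5(c=11)]
  20. access 59: HIT, count now 4. Cache: [59(c=4) 5(c=11)]
Total: 16 hits, 4 misses, 2 evictions

Answer: MMHHHHHHHHHHHHMMHHHH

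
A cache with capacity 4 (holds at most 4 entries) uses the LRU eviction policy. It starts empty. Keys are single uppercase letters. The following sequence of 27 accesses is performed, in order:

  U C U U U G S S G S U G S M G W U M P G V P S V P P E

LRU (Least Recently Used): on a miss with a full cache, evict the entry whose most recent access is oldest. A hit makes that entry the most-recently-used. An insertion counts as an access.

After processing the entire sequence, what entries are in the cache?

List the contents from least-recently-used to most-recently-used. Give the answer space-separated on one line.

Answer: S V P E

Derivation:
LRU simulation (capacity=4):
  1. access U: MISS. Cache (LRU->MRU): [U]
  2. access C: MISS. Cache (LRU->MRU): [U C]
  3. access U: HIT. Cache (LRU->MRU): [C U]
  4. access U: HIT. Cache (LRU->MRU): [C U]
  5. access U: HIT. Cache (LRU->MRU): [C U]
  6. access G: MISS. Cache (LRU->MRU): [C U G]
  7. access S: MISS. Cache (LRU->MRU): [C U G S]
  8. access S: HIT. Cache (LRU->MRU): [C U G S]
  9. access G: HIT. Cache (LRU->MRU): [C U S G]
  10. access S: HIT. Cache (LRU->MRU): [C U G S]
  11. access U: HIT. Cache (LRU->MRU): [C G S U]
  12. access G: HIT. Cache (LRU->MRU): [C S U G]
  13. access S: HIT. Cache (LRU->MRU): [C U G S]
  14. access M: MISS, evict C. Cache (LRU->MRU): [U G S M]
  15. access G: HIT. Cache (LRU->MRU): [U S M G]
  16. access W: MISS, evict U. Cache (LRU->MRU): [S M G W]
  17. access U: MISS, evict S. Cache (LRU->MRU): [M G W U]
  18. access M: HIT. Cache (LRU->MRU): [G W U M]
  19. access P: MISS, evict G. Cache (LRU->MRU): [W U M P]
  20. access G: MISS, evict W. Cache (LRU->MRU): [U M P G]
  21. access V: MISS, evict U. Cache (LRU->MRU): [M P G V]
  22. access P: HIT. Cache (LRU->MRU): [M G V P]
  23. access S: MISS, evict M. Cache (LRU->MRU): [G V P S]
  24. access V: HIT. Cache (LRU->MRU): [G P S V]
  25. access P: HIT. Cache (LRU->MRU): [G S V P]
  26. access P: HIT. Cache (LRU->MRU): [G S V P]
  27. access E: MISS, evict G. Cache (LRU->MRU): [S V P E]
Total: 15 hits, 12 misses, 8 evictions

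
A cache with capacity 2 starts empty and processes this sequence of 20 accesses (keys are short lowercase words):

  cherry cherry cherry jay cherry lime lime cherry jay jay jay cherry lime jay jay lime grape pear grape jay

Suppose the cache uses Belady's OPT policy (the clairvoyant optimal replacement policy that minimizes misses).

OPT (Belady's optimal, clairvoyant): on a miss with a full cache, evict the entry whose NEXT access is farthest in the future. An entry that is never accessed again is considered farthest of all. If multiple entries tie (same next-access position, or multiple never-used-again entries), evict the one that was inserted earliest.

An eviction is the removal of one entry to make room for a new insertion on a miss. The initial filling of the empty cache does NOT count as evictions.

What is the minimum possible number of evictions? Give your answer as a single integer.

OPT (Belady) simulation (capacity=2):
  1. access cherry: MISS. Cache: [cherry]
  2. access cherry: HIT. Next use of cherry: step 3. Cache: [cherry]
  3. access cherry: HIT. Next use of cherry: step 5. Cache: [cherry]
  4. access jay: MISS. Cache: [cherry jay]
  5. access cherry: HIT. Next use of cherry: step 8. Cache: [cherry jay]
  6. access lime: MISS, evict jay (next use: step 9). Cache: [cherry lime]
  7. access lime: HIT. Next use of lime: step 13. Cache: [cherry lime]
  8. access cherry: HIT. Next use of cherry: step 12. Cache: [cherry lime]
  9. access jay: MISS, evict lime (next use: step 13). Cache: [cherry jay]
  10. access jay: HIT. Next use of jay: step 11. Cache: [cherry jay]
  11. access jay: HIT. Next use of jay: step 14. Cache: [cherry jay]
  12. access cherry: HIT. Next use of cherry: never. Cache: [cherry jay]
  13. access lime: MISS, evict cherry (next use: never). Cache: [jay lime]
  14. access jay: HIT. Next use of jay: step 15. Cache: [jay lime]
  15. access jay: HIT. Next use of jay: step 20. Cache: [jay lime]
  16. access lime: HIT. Next use of lime: never. Cache: [jay lime]
  17. access grape: MISS, evict lime (next use: never). Cache: [jay grape]
  18. access pear: MISS, evict jay (next use: step 20). Cache: [grape pear]
  19. access grape: HIT. Next use of grape: never. Cache: [grape pear]
  20. access jay: MISS, evict grape (next use: never). Cache: [pear jay]
Total: 12 hits, 8 misses, 6 evictions

Answer: 6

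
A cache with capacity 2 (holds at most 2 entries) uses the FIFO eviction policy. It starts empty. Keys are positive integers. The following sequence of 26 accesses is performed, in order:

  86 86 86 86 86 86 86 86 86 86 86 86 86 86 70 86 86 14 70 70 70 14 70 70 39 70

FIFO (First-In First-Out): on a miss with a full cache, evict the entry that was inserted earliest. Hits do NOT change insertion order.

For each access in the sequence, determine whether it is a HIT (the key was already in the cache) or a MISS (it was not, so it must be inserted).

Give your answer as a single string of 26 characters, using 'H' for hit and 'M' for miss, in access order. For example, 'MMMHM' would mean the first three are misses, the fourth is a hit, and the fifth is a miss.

Answer: MHHHHHHHHHHHHHMHHMHHHHHHMM

Derivation:
FIFO simulation (capacity=2):
  1. access 86: MISS. Cache (old->new): [86]
  2. access 86: HIT. Cache (old->new): [86]
  3. access 86: HIT. Cache (old->new): [86]
  4. access 86: HIT. Cache (old->new): [86]
  5. access 86: HIT. Cache (old->new): [86]
  6. access 86: HIT. Cache (old->new): [86]
  7. access 86: HIT. Cache (old->new): [86]
  8. access 86: HIT. Cache (old->new): [86]
  9. access 86: HIT. Cache (old->new): [86]
  10. access 86: HIT. Cache (old->new): [86]
  11. access 86: HIT. Cache (old->new): [86]
  12. access 86: HIT. Cache (old->new): [86]
  13. access 86: HIT. Cache (old->new): [86]
  14. access 86: HIT. Cache (old->new): [86]
  15. access 70: MISS. Cache (old->new): [86 70]
  16. access 86: HIT. Cache (old->new): [86 70]
  17. access 86: HIT. Cache (old->new): [86 70]
  18. access 14: MISS, evict 86. Cache (old->new): [70 14]
  19. access 70: HIT. Cache (old->new): [70 14]
  20. access 70: HIT. Cache (old->new): [70 14]
  21. access 70: HIT. Cache (old->new): [70 14]
  22. access 14: HIT. Cache (old->new): [70 14]
  23. access 70: HIT. Cache (old->new): [70 14]
  24. access 70: HIT. Cache (old->new): [70 14]
  25. access 39: MISS, evict 70. Cache (old->new): [14 39]
  26. access 70: MISS, evict 14. Cache (old->new): [39 70]
Total: 21 hits, 5 misses, 3 evictions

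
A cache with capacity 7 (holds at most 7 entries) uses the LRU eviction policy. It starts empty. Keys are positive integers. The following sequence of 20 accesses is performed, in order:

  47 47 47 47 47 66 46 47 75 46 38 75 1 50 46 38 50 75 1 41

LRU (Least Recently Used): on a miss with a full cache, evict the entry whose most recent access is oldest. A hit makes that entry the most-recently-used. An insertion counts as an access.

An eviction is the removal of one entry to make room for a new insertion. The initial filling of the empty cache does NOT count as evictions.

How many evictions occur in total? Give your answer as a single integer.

Answer: 1

Derivation:
LRU simulation (capacity=7):
  1. access 47: MISS. Cache (LRU->MRU): [47]
  2. access 47: HIT. Cache (LRU->MRU): [47]
  3. access 47: HIT. Cache (LRU->MRU): [47]
  4. access 47: HIT. Cache (LRU->MRU): [47]
  5. access 47: HIT. Cache (LRU->MRU): [47]
  6. access 66: MISS. Cache (LRU->MRU): [47 66]
  7. access 46: MISS. Cache (LRU->MRU): [47 66 46]
  8. access 47: HIT. Cache (LRU->MRU): [66 46 47]
  9. access 75: MISS. Cache (LRU->MRU): [66 46 47 75]
  10. access 46: HIT. Cache (LRU->MRU): [66 47 75 46]
  11. access 38: MISS. Cache (LRU->MRU): [66 47 75 46 38]
  12. access 75: HIT. Cache (LRU->MRU): [66 47 46 38 75]
  13. access 1: MISS. Cache (LRU->MRU): [66 47 46 38 75 1]
  14. access 50: MISS. Cache (LRU->MRU): [66 47 46 38 75 1 50]
  15. access 46: HIT. Cache (LRU->MRU): [66 47 38 75 1 50 46]
  16. access 38: HIT. Cache (LRU->MRU): [66 47 75 1 50 46 38]
  17. access 50: HIT. Cache (LRU->MRU): [66 47 75 1 46 38 50]
  18. access 75: HIT. Cache (LRU->MRU): [66 47 1 46 38 50 75]
  19. access 1: HIT. Cache (LRU->MRU): [66 47 46 38 50 75 1]
  20. access 41: MISS, evict 66. Cache (LRU->MRU): [47 46 38 50 75 1 41]
Total: 12 hits, 8 misses, 1 evictions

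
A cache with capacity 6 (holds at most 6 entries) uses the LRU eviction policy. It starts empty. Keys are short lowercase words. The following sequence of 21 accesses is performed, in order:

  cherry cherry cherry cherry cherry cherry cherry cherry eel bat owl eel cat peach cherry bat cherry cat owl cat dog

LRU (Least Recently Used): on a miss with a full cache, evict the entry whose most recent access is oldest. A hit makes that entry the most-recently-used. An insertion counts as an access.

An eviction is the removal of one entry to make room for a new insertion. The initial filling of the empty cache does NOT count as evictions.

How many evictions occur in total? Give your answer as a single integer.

Answer: 1

Derivation:
LRU simulation (capacity=6):
  1. access cherry: MISS. Cache (LRU->MRU): [cherry]
  2. access cherry: HIT. Cache (LRU->MRU): [cherry]
  3. access cherry: HIT. Cache (LRU->MRU): [cherry]
  4. access cherry: HIT. Cache (LRU->MRU): [cherry]
  5. access cherry: HIT. Cache (LRU->MRU): [cherry]
  6. access cherry: HIT. Cache (LRU->MRU): [cherry]
  7. access cherry: HIT. Cache (LRU->MRU): [cherry]
  8. access cherry: HIT. Cache (LRU->MRU): [cherry]
  9. access eel: MISS. Cache (LRU->MRU): [cherry eel]
  10. access bat: MISS. Cache (LRU->MRU): [cherry eel bat]
  11. access owl: MISS. Cache (LRU->MRU): [cherry eel bat owl]
  12. access eel: HIT. Cache (LRU->MRU): [cherry bat owl eel]
  13. access cat: MISS. Cache (LRU->MRU): [cherry bat owl eel cat]
  14. access peach: MISS. Cache (LRU->MRU): [cherry bat owl eel cat peach]
  15. access cherry: HIT. Cache (LRU->MRU): [bat owl eel cat peach cherry]
  16. access bat: HIT. Cache (LRU->MRU): [owl eel cat peach cherry bat]
  17. access cherry: HIT. Cache (LRU->MRU): [owl eel cat peach bat cherry]
  18. access cat: HIT. Cache (LRU->MRU): [owl eel peach bat cherry cat]
  19. access owl: HIT. Cache (LRU->MRU): [eel peach bat cherry cat owl]
  20. access cat: HIT. Cache (LRU->MRU): [eel peach bat cherry owl cat]
  21. access dog: MISS, evict eel. Cache (LRU->MRU): [peach bat cherry owl cat dog]
Total: 14 hits, 7 misses, 1 evictions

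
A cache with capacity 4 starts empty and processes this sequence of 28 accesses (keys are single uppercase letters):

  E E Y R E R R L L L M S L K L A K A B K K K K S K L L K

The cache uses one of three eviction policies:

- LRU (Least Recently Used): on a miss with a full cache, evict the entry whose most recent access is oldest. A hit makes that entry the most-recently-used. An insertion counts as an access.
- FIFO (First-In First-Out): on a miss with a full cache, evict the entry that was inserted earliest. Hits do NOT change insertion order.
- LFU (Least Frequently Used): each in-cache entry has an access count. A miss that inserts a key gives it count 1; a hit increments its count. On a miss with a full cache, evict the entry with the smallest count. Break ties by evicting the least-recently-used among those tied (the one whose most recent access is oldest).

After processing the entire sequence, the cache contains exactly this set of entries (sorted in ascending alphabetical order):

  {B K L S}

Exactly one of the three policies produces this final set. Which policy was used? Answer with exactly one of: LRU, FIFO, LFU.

Simulating under each policy and comparing final sets:
  LRU: final set = {B K L S} -> MATCHES target
  FIFO: final set = {A B K L} -> differs
  LFU: final set = {K L R S} -> differs
Only LRU produces the target set.

Answer: LRU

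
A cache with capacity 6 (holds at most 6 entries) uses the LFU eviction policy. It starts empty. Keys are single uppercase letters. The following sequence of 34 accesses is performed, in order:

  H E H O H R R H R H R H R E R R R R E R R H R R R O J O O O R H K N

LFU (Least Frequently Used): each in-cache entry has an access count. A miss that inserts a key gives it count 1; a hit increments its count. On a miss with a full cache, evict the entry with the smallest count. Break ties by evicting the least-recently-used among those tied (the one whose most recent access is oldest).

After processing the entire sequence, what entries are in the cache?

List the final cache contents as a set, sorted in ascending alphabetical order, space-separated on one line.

Answer: E H K N O R

Derivation:
LFU simulation (capacity=6):
  1. access H: MISS. Cache: [H(c=1)]
  2. access E: MISS. Cache: [H(c=1) E(c=1)]
  3. access H: HIT, count now 2. Cache: [E(c=1) H(c=2)]
  4. access O: MISS. Cache: [E(c=1) O(c=1) H(c=2)]
  5. access H: HIT, count now 3. Cache: [E(c=1) O(c=1) H(c=3)]
  6. access R: MISS. Cache: [E(c=1) O(c=1) R(c=1) H(c=3)]
  7. access R: HIT, count now 2. Cache: [E(c=1) O(c=1) R(c=2) H(c=3)]
  8. access H: HIT, count now 4. Cache: [E(c=1) O(c=1) R(c=2) H(c=4)]
  9. access R: HIT, count now 3. Cache: [E(c=1) O(c=1) R(c=3) H(c=4)]
  10. access H: HIT, count now 5. Cache: [E(c=1) O(c=1) R(c=3) H(c=5)]
  11. access R: HIT, count now 4. Cache: [E(c=1) O(c=1) R(c=4) H(c=5)]
  12. access H: HIT, count now 6. Cache: [E(c=1) O(c=1) R(c=4) H(c=6)]
  13. access R: HIT, count now 5. Cache: [E(c=1) O(c=1) R(c=5) H(c=6)]
  14. access E: HIT, count now 2. Cache: [O(c=1) E(c=2) R(c=5) H(c=6)]
  15. access R: HIT, count now 6. Cache: [O(c=1) E(c=2) H(c=6) R(c=6)]
  16. access R: HIT, count now 7. Cache: [O(c=1) E(c=2) H(c=6) R(c=7)]
  17. access R: HIT, count now 8. Cache: [O(c=1) E(c=2) H(c=6) R(c=8)]
  18. access R: HIT, count now 9. Cache: [O(c=1) E(c=2) H(c=6) R(c=9)]
  19. access E: HIT, count now 3. Cache: [O(c=1) E(c=3) H(c=6) R(c=9)]
  20. access R: HIT, count now 10. Cache: [O(c=1) E(c=3) H(c=6) R(c=10)]
  21. access R: HIT, count now 11. Cache: [O(c=1) E(c=3) H(c=6) R(c=11)]
  22. access H: HIT, count now 7. Cache: [O(c=1) E(c=3) H(c=7) R(c=11)]
  23. access R: HIT, count now 12. Cache: [O(c=1) E(c=3) H(c=7) R(c=12)]
  24. access R: HIT, count now 13. Cache: [O(c=1) E(c=3) H(c=7) R(c=13)]
  25. access R: HIT, count now 14. Cache: [O(c=1) E(c=3) H(c=7) R(c=14)]
  26. access O: HIT, count now 2. Cache: [O(c=2) E(c=3) H(c=7) R(c=14)]
  27. access J: MISS. Cache: [J(c=1) O(c=2) E(c=3) H(c=7) R(c=14)]
  28. access O: HIT, count now 3. Cache: [J(c=1) E(c=3) O(c=3) H(c=7) R(c=14)]
  29. access O: HIT, count now 4. Cache: [J(c=1) E(c=3) O(c=4) H(c=7) R(c=14)]
  30. access O: HIT, count now 5. Cache: [J(c=1) E(c=3) O(c=5) H(c=7) R(c=14)]
  31. access R: HIT, count now 15. Cache: [J(c=1) E(c=3) O(c=5) H(c=7) R(c=15)]
  32. access H: HIT, count now 8. Cache: [J(c=1) E(c=3) O(c=5) H(c=8) R(c=15)]
  33. access K: MISS. Cache: [J(c=1) K(c=1) E(c=3) O(c=5) H(c=8) R(c=15)]
  34. access N: MISS, evict J(c=1). Cache: [K(c=1) N(c=1) E(c=3) O(c=5) H(c=8) R(c=15)]
Total: 27 hits, 7 misses, 1 evictions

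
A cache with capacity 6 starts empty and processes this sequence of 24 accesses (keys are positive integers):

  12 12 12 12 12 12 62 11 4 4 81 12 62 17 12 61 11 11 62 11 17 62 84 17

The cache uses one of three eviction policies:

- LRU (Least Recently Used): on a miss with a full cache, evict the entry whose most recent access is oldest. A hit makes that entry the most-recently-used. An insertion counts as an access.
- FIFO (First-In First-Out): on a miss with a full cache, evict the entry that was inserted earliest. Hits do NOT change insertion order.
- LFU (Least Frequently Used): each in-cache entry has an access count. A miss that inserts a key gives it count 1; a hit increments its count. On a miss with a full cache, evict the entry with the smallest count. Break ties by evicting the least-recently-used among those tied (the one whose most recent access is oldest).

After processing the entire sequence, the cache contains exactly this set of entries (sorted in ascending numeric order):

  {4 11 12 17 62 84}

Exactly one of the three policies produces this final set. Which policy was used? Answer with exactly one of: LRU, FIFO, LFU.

Answer: LFU

Derivation:
Simulating under each policy and comparing final sets:
  LRU: final set = {11 12 17 61 62 84} -> differs
  FIFO: final set = {4 11 17 61 81 84} -> differs
  LFU: final set = {4 11 12 17 62 84} -> MATCHES target
Only LFU produces the target set.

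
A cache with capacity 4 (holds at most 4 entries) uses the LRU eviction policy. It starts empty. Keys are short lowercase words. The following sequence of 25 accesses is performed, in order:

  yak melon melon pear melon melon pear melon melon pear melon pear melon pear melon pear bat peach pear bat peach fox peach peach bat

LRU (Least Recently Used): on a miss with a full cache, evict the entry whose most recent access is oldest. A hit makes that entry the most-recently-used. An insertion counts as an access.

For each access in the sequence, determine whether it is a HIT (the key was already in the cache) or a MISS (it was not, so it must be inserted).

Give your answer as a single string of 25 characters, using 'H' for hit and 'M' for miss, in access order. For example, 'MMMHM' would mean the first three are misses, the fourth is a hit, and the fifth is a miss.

Answer: MMHMHHHHHHHHHHHHMMHHHMHHH

Derivation:
LRU simulation (capacity=4):
  1. access yak: MISS. Cache (LRU->MRU): [yak]
  2. access melon: MISS. Cache (LRU->MRU): [yak melon]
  3. access melon: HIT. Cache (LRU->MRU): [yak melon]
  4. access pear: MISS. Cache (LRU->MRU): [yak melon pear]
  5. access melon: HIT. Cache (LRU->MRU): [yak pear melon]
  6. access melon: HIT. Cache (LRU->MRU): [yak pear melon]
  7. access pear: HIT. Cache (LRU->MRU): [yak melon pear]
  8. access melon: HIT. Cache (LRU->MRU): [yak pear melon]
  9. access melon: HIT. Cache (LRU->MRU): [yak pear melon]
  10. access pear: HIT. Cache (LRU->MRU): [yak melon pear]
  11. access melon: HIT. Cache (LRU->MRU): [yak pear melon]
  12. access pear: HIT. Cache (LRU->MRU): [yak melon pear]
  13. access melon: HIT. Cache (LRU->MRU): [yak pear melon]
  14. access pear: HIT. Cache (LRU->MRU): [yak melon pear]
  15. access melon: HIT. Cache (LRU->MRU): [yak pear melon]
  16. access pear: HIT. Cache (LRU->MRU): [yak melon pear]
  17. access bat: MISS. Cache (LRU->MRU): [yak melon pear bat]
  18. access peach: MISS, evict yak. Cache (LRU->MRU): [melon pear bat peach]
  19. access pear: HIT. Cache (LRU->MRU): [melon bat peach pear]
  20. access bat: HIT. Cache (LRU->MRU): [melon peach pear bat]
  21. access peach: HIT. Cache (LRU->MRU): [melon pear bat peach]
  22. access fox: MISS, evict melon. Cache (LRU->MRU): [pear bat peach fox]
  23. access peach: HIT. Cache (LRU->MRU): [pear bat fox peach]
  24. access peach: HIT. Cache (LRU->MRU): [pear bat fox peach]
  25. access bat: HIT. Cache (LRU->MRU): [pear fox peach bat]
Total: 19 hits, 6 misses, 2 evictions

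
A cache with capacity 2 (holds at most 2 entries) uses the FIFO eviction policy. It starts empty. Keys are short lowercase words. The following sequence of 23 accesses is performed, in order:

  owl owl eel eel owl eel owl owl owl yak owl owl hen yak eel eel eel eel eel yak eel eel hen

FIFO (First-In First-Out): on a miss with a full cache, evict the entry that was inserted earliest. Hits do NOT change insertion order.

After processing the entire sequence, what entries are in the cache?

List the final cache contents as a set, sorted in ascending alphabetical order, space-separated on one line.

FIFO simulation (capacity=2):
  1. access owl: MISS. Cache (old->new): [owl]
  2. access owl: HIT. Cache (old->new): [owl]
  3. access eel: MISS. Cache (old->new): [owl eel]
  4. access eel: HIT. Cache (old->new): [owl eel]
  5. access owl: HIT. Cache (old->new): [owl eel]
  6. access eel: HIT. Cache (old->new): [owl eel]
  7. access owl: HIT. Cache (old->new): [owl eel]
  8. access owl: HIT. Cache (old->new): [owl eel]
  9. access owl: HIT. Cache (old->new): [owl eel]
  10. access yak: MISS, evict owl. Cache (old->new): [eel yak]
  11. access owl: MISS, evict eel. Cache (old->new): [yak owl]
  12. access owl: HIT. Cache (old->new): [yak owl]
  13. access hen: MISS, evict yak. Cache (old->new): [owl hen]
  14. access yak: MISS, evict owl. Cache (old->new): [hen yak]
  15. access eel: MISS, evict hen. Cache (old->new): [yak eel]
  16. access eel: HIT. Cache (old->new): [yak eel]
  17. access eel: HIT. Cache (old->new): [yak eel]
  18. access eel: HIT. Cache (old->new): [yak eel]
  19. access eel: HIT. Cache (old->new): [yak eel]
  20. access yak: HIT. Cache (old->new): [yak eel]
  21. access eel: HIT. Cache (old->new): [yak eel]
  22. access eel: HIT. Cache (old->new): [yak eel]
  23. access hen: MISS, evict yak. Cache (old->new): [eel hen]
Total: 15 hits, 8 misses, 6 evictions

Answer: eel hen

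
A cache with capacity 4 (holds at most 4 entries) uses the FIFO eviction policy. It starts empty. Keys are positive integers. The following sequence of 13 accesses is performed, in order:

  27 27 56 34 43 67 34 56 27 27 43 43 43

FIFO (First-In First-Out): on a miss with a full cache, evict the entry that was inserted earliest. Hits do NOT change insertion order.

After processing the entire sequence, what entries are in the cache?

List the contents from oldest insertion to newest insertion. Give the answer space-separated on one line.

Answer: 34 43 67 27

Derivation:
FIFO simulation (capacity=4):
  1. access 27: MISS. Cache (old->new): [27]
  2. access 27: HIT. Cache (old->new): [27]
  3. access 56: MISS. Cache (old->new): [27 56]
  4. access 34: MISS. Cache (old->new): [27 56 34]
  5. access 43: MISS. Cache (old->new): [27 56 34 43]
  6. access 67: MISS, evict 27. Cache (old->new): [56 34 43 67]
  7. access 34: HIT. Cache (old->new): [56 34 43 67]
  8. access 56: HIT. Cache (old->new): [56 34 43 67]
  9. access 27: MISS, evict 56. Cache (old->new): [34 43 67 27]
  10. access 27: HIT. Cache (old->new): [34 43 67 27]
  11. access 43: HIT. Cache (old->new): [34 43 67 27]
  12. access 43: HIT. Cache (old->new): [34 43 67 27]
  13. access 43: HIT. Cache (old->new): [34 43 67 27]
Total: 7 hits, 6 misses, 2 evictions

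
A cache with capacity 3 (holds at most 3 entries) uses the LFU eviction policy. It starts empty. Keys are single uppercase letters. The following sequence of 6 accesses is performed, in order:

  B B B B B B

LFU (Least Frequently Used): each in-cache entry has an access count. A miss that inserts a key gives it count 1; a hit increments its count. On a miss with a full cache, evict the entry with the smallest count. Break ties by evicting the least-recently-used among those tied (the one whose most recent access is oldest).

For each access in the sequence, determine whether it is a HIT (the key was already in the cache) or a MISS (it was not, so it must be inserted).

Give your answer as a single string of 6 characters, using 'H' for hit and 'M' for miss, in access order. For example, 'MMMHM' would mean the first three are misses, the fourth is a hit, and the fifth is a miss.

LFU simulation (capacity=3):
  1. access B: MISS. Cache: [B(c=1)]
  2. access B: HIT, count now 2. Cache: [B(c=2)]
  3. access B: HIT, count now 3. Cache: [B(c=3)]
  4. access B: HIT, count now 4. Cache: [B(c=4)]
  5. access B: HIT, count now 5. Cache: [B(c=5)]
  6. access B: HIT, count now 6. Cache: [B(c=6)]
Total: 5 hits, 1 misses, 0 evictions

Answer: MHHHHH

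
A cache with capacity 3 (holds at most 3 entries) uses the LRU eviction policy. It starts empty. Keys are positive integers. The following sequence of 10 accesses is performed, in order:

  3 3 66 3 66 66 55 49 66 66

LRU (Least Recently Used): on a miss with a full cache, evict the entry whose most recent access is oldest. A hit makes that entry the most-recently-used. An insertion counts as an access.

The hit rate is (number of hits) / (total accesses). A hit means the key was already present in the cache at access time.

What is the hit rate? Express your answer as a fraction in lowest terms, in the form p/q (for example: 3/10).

LRU simulation (capacity=3):
  1. access 3: MISS. Cache (LRU->MRU): [3]
  2. access 3: HIT. Cache (LRU->MRU): [3]
  3. access 66: MISS. Cache (LRU->MRU): [3 66]
  4. access 3: HIT. Cache (LRU->MRU): [66 3]
  5. access 66: HIT. Cache (LRU->MRU): [3 66]
  6. access 66: HIT. Cache (LRU->MRU): [3 66]
  7. access 55: MISS. Cache (LRU->MRU): [3 66 55]
  8. access 49: MISS, evict 3. Cache (LRU->MRU): [66 55 49]
  9. access 66: HIT. Cache (LRU->MRU): [55 49 66]
  10. access 66: HIT. Cache (LRU->MRU): [55 49 66]
Total: 6 hits, 4 misses, 1 evictions

Hit rate = 6/10 = 3/5

Answer: 3/5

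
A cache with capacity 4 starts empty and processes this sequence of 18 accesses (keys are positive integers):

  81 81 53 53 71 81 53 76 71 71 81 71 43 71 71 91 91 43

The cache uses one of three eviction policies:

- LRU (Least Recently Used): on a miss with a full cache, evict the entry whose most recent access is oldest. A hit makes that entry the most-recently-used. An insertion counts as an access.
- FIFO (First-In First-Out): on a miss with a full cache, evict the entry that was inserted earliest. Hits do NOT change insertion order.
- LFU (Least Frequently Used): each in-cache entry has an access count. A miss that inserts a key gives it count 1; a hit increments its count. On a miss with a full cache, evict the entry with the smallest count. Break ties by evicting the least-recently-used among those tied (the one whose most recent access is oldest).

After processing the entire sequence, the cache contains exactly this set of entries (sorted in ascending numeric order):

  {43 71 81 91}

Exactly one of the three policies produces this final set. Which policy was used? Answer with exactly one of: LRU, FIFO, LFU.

Simulating under each policy and comparing final sets:
  LRU: final set = {43 71 81 91} -> MATCHES target
  FIFO: final set = {43 71 76 91} -> differs
  LFU: final set = {43 53 71 81} -> differs
Only LRU produces the target set.

Answer: LRU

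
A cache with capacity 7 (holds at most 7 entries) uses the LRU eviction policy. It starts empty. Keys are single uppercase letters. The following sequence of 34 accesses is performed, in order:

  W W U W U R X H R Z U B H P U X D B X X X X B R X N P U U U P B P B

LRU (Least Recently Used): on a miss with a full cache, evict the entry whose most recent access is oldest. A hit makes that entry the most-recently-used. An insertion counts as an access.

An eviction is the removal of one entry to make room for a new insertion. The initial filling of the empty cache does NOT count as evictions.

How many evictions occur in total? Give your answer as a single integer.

Answer: 4

Derivation:
LRU simulation (capacity=7):
  1. access W: MISS. Cache (LRU->MRU): [W]
  2. access W: HIT. Cache (LRU->MRU): [W]
  3. access U: MISS. Cache (LRU->MRU): [W U]
  4. access W: HIT. Cache (LRU->MRU): [U W]
  5. access U: HIT. Cache (LRU->MRU): [W U]
  6. access R: MISS. Cache (LRU->MRU): [W U R]
  7. access X: MISS. Cache (LRU->MRU): [W U R X]
  8. access H: MISS. Cache (LRU->MRU): [W U R X H]
  9. access R: HIT. Cache (LRU->MRU): [W U X H R]
  10. access Z: MISS. Cache (LRU->MRU): [W U X H R Z]
  11. access U: HIT. Cache (LRU->MRU): [W X H R Z U]
  12. access B: MISS. Cache (LRU->MRU): [W X H R Z U B]
  13. access H: HIT. Cache (LRU->MRU): [W X R Z U B H]
  14. access P: MISS, evict W. Cache (LRU->MRU): [X R Z U B H P]
  15. access U: HIT. Cache (LRU->MRU): [X R Z B H P U]
  16. access X: HIT. Cache (LRU->MRU): [R Z B H P U X]
  17. access D: MISS, evict R. Cache (LRU->MRU): [Z B H P U X D]
  18. access B: HIT. Cache (LRU->MRU): [Z H P U X D B]
  19. access X: HIT. Cache (LRU->MRU): [Z H P U D B X]
  20. access X: HIT. Cache (LRU->MRU): [Z H P U D B X]
  21. access X: HIT. Cache (LRU->MRU): [Z H P U D B X]
  22. access X: HIT. Cache (LRU->MRU): [Z H P U D B X]
  23. access B: HIT. Cache (LRU->MRU): [Z H P U D X B]
  24. access R: MISS, evict Z. Cache (LRU->MRU): [H P U D X B R]
  25. access X: HIT. Cache (LRU->MRU): [H P U D B R X]
  26. access N: MISS, evict H. Cache (LRU->MRU): [P U D B R X N]
  27. access P: HIT. Cache (LRU->MRU): [U D B R X N P]
  28. access U: HIT. Cache (LRU->MRU): [D B R X N P U]
  29. access U: HIT. Cache (LRU->MRU): [D B R X N P U]
  30. access U: HIT. Cache (LRU->MRU): [D B R X N P U]
  31. access P: HIT. Cache (LRU->MRU): [D B R X N U P]
  32. access B: HIT. Cache (LRU->MRU): [D R X N U P B]
  33. access P: HIT. Cache (LRU->MRU): [D R X N U B P]
  34. access B: HIT. Cache (LRU->MRU): [D R X N U P B]
Total: 23 hits, 11 misses, 4 evictions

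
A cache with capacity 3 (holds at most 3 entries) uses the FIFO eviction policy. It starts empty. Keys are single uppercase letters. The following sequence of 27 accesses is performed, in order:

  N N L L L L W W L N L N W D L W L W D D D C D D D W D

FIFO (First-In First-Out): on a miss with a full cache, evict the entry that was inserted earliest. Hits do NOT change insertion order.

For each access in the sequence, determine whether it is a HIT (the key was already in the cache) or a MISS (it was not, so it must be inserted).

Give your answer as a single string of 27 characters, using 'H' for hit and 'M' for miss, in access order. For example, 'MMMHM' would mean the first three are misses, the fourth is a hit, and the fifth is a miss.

Answer: MHMHHHMHHHHHHMHHHHHHHMHHHHH

Derivation:
FIFO simulation (capacity=3):
  1. access N: MISS. Cache (old->new): [N]
  2. access N: HIT. Cache (old->new): [N]
  3. access L: MISS. Cache (old->new): [N L]
  4. access L: HIT. Cache (old->new): [N L]
  5. access L: HIT. Cache (old->new): [N L]
  6. access L: HIT. Cache (old->new): [N L]
  7. access W: MISS. Cache (old->new): [N L W]
  8. access W: HIT. Cache (old->new): [N L W]
  9. access L: HIT. Cache (old->new): [N L W]
  10. access N: HIT. Cache (old->new): [N L W]
  11. access L: HIT. Cache (old->new): [N L W]
  12. access N: HIT. Cache (old->new): [N L W]
  13. access W: HIT. Cache (old->new): [N L W]
  14. access D: MISS, evict N. Cache (old->new): [L W D]
  15. access L: HIT. Cache (old->new): [L W D]
  16. access W: HIT. Cache (old->new): [L W D]
  17. access L: HIT. Cache (old->new): [L W D]
  18. access W: HIT. Cache (old->new): [L W D]
  19. access D: HIT. Cache (old->new): [L W D]
  20. access D: HIT. Cache (old->new): [L W D]
  21. access D: HIT. Cache (old->new): [L W D]
  22. access C: MISS, evict L. Cache (old->new): [W D C]
  23. access D: HIT. Cache (old->new): [W D C]
  24. access D: HIT. Cache (old->new): [W D C]
  25. access D: HIT. Cache (old->new): [W D C]
  26. access W: HIT. Cache (old->new): [W D C]
  27. access D: HIT. Cache (old->new): [W D C]
Total: 22 hits, 5 misses, 2 evictions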